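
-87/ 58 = -3/2 = -1.50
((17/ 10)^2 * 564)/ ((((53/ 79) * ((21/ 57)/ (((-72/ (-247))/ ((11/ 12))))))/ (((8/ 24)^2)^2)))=34337824/1326325 = 25.89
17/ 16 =1.06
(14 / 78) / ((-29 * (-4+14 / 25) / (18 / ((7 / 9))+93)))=6775/32422 = 0.21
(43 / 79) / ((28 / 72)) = 1.40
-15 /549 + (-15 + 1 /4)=-10817/732 = -14.78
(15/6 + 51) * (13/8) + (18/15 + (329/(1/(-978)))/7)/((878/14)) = -22687043/35120 = -645.99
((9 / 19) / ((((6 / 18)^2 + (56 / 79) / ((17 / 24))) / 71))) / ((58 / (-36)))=-139024674/7404889 = -18.77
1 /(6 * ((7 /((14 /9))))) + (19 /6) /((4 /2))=175/108 = 1.62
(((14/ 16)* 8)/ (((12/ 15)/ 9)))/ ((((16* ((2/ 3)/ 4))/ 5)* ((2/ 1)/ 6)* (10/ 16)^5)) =580608/125 = 4644.86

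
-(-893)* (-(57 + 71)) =-114304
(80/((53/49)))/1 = 3920/53 = 73.96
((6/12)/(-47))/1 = -1/94 = -0.01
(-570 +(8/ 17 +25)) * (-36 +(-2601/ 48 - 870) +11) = 140586059/272 = 516860.51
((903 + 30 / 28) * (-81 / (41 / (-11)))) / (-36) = -1253043/2296 = -545.75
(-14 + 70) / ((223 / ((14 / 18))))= 392/2007 = 0.20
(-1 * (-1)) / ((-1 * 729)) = -1/729 = 0.00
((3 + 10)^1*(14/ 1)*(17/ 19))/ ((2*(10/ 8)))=6188/95 = 65.14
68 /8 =8.50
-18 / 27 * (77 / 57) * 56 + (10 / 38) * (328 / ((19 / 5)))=-90056/3249 = -27.72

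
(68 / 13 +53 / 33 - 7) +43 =18377/429 = 42.84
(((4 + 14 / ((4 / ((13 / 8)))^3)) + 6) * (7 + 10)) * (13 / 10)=39607399/163840 = 241.74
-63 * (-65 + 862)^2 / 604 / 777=-85.27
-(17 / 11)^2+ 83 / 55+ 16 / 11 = 348/605 = 0.58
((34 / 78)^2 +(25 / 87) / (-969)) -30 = -29.81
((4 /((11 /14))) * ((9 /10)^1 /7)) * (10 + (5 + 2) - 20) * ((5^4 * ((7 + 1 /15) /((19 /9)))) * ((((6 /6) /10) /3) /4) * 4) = -28620/209 = -136.94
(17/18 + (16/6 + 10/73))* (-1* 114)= -93575/219 = -427.28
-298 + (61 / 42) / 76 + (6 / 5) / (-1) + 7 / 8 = -2380481/7980 = -298.31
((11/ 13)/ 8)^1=11/104 = 0.11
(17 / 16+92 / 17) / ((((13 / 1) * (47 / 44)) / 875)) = 16949625/41548 = 407.95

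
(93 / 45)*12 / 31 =4/5 = 0.80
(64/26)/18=16/117 = 0.14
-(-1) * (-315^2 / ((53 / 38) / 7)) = -26393850/53 = -497997.17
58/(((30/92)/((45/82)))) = 4002/41 = 97.61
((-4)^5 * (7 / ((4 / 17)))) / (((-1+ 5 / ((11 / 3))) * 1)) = -83776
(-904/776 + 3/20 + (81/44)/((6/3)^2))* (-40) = 47351/2134 = 22.19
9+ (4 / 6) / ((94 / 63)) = 444/47 = 9.45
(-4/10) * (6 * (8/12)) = -8/5 = -1.60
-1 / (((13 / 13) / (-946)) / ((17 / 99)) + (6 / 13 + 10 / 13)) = -19006/23275 = -0.82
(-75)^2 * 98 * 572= 315315000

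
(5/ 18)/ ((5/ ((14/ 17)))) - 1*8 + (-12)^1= -19.95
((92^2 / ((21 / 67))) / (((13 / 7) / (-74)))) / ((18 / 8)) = -167858048/351 = -478228.06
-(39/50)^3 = -59319/125000 = -0.47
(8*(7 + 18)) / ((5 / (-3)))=-120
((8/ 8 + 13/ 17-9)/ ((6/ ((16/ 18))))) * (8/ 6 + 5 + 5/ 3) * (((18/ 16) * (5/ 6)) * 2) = -820/51 = -16.08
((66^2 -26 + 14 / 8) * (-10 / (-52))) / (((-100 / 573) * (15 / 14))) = -23166199/5200 = -4455.04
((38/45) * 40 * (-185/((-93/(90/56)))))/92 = 17575/14973 = 1.17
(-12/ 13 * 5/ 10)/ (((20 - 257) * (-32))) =-1/16432 = 0.00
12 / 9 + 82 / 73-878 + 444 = -94508/219 = -431.54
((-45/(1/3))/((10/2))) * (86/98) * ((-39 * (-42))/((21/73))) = -6610734/49 = -134912.94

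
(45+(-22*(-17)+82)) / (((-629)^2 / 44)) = 22044/395641 = 0.06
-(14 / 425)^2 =-196/180625 = 0.00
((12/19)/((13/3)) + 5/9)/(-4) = -0.18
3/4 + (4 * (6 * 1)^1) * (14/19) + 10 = 2161/76 = 28.43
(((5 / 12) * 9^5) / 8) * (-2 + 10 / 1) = 98415/4 = 24603.75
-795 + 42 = -753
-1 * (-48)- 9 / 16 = 759/16 = 47.44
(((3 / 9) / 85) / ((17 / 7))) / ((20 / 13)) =91/86700 = 0.00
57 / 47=1.21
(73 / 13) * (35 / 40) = 511/104 = 4.91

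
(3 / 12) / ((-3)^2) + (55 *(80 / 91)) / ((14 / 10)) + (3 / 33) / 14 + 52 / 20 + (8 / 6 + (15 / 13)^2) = 39.84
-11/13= -0.85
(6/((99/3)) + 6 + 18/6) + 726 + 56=8703/11 = 791.18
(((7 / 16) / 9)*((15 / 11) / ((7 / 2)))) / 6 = 5/1584 = 0.00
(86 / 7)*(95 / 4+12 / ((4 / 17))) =12857/14 = 918.36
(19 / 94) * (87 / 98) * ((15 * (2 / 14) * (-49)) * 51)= -1264545/1316 = -960.90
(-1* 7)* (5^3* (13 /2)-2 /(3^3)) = -307097/54 = -5686.98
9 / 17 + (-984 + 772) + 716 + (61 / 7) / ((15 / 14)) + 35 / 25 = 131086/255 = 514.06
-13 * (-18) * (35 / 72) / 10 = 91/8 = 11.38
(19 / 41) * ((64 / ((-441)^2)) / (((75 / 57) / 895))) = 4135616/39868605 = 0.10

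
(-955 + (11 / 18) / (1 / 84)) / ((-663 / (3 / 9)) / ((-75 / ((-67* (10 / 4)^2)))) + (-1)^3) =10844/133275 = 0.08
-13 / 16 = -0.81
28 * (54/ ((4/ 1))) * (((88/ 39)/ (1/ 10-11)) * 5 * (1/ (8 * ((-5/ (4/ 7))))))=7920/1417 = 5.59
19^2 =361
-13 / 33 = -0.39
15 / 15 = 1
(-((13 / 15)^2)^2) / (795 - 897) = 28561/5163750 = 0.01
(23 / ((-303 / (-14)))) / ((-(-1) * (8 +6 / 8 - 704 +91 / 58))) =-37352/24381501 = 0.00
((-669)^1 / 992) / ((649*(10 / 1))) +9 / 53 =0.17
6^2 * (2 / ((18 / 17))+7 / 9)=96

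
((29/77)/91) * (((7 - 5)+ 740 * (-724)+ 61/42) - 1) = -50196361/22638 = -2217.35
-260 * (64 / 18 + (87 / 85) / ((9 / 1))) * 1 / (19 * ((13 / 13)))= -145964/2907 = -50.21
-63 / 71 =-0.89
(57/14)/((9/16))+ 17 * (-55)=-19483/21 = -927.76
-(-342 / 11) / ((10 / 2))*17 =5814/55 = 105.71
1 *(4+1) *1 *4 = 20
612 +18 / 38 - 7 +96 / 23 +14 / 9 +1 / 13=31254139/51129 = 611.28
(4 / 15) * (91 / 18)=1.35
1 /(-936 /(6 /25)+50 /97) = -97/378250 = 0.00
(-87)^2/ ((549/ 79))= 66439/61 = 1089.16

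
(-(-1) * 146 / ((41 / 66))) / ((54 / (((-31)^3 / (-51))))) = 47844346/18819 = 2542.34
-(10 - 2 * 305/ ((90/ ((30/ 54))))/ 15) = -9.75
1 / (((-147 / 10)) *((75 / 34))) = -68/2205 = -0.03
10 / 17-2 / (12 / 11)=-127/102 = -1.25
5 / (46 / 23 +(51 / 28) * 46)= 0.06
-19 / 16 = -1.19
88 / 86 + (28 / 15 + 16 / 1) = 12184/645 = 18.89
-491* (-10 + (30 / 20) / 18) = 58429/12 = 4869.08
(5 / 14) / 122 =5/1708 = 0.00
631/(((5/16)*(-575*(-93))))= 10096/267375 = 0.04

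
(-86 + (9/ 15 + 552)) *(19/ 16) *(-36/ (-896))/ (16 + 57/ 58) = 11569347/8825600 = 1.31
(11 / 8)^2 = 1.89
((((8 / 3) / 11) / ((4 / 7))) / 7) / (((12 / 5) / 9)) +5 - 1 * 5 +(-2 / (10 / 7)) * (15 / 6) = -36/11 = -3.27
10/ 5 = 2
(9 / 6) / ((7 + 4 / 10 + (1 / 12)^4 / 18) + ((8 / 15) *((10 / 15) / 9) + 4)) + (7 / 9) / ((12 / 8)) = 374466886/576419463 = 0.65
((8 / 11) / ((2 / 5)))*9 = 180/11 = 16.36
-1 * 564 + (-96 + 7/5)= -3293/5 = -658.60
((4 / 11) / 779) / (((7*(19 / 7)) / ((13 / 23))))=52/3744653 = 0.00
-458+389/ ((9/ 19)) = 3269/9 = 363.22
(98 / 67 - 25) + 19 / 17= -25536/1139 = -22.42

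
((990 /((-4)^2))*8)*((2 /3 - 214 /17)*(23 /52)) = -576840/221 = -2610.14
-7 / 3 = -2.33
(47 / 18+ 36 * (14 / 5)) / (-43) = -2.40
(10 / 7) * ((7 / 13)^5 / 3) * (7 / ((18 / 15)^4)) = 52521875/721793592 = 0.07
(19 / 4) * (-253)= -4807/4 = -1201.75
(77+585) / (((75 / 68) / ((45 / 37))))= 729.99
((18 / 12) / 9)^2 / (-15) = -1/540 = 0.00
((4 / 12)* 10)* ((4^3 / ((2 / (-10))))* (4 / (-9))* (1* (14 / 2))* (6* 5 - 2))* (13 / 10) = 3261440/27 = 120794.07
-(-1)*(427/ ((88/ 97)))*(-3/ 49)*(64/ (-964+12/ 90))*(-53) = -56448180/556633 = -101.41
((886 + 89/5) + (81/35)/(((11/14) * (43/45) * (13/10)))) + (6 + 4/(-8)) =56058657/61490 = 911.67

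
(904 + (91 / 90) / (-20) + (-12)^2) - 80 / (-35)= 13232963/12600 = 1050.24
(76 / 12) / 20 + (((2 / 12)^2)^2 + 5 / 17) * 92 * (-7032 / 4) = -437829923/9180 = -47693.89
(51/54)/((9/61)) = 1037/162 = 6.40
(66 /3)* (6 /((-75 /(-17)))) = 748/25 = 29.92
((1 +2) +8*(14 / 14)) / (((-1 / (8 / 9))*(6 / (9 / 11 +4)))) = -212/27 = -7.85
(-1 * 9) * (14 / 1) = -126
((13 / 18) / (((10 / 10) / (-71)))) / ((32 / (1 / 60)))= -923/34560 = -0.03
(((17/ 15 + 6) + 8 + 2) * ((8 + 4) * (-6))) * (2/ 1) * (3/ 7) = -37008/35 = -1057.37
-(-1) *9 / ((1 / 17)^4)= 751689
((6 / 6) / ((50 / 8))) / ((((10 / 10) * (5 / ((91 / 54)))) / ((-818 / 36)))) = -37219/30375 = -1.23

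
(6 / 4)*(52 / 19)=78/19 = 4.11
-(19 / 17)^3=-6859/4913 = -1.40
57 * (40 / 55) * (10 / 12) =380/11 = 34.55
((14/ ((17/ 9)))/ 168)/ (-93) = -1/2108 = 0.00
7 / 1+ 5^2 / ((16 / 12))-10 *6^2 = -1337/4 = -334.25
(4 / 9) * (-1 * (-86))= 344/9 = 38.22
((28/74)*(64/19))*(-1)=-896/703 = -1.27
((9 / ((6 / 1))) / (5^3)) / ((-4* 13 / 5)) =-3/2600 = 0.00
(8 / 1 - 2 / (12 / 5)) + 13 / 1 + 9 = 175/6 = 29.17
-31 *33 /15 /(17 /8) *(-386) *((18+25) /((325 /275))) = 498072784/1105 = 450744.60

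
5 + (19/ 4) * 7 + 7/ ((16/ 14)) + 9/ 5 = 1847/40 = 46.18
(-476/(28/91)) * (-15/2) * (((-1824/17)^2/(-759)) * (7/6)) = -883034880/4301 = -205309.20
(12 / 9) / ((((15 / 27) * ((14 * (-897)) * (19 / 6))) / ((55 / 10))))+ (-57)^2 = 646014849/198835 = 3249.00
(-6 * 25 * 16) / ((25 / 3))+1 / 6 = -1727/6 = -287.83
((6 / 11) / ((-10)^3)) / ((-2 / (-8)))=-3/1375 = 0.00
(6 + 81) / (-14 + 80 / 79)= -2291/342 = -6.70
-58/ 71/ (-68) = 29/2414 = 0.01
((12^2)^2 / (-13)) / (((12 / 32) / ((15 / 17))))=-829440/221 = -3753.12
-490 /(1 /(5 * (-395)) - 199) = 483875/196513 = 2.46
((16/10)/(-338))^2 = 16/714025 = 0.00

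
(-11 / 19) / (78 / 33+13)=-121/3211 = -0.04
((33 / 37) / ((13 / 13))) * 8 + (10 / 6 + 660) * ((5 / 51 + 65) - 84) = -70760588/5661 = -12499.66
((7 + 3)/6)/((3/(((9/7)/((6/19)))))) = 95/42 = 2.26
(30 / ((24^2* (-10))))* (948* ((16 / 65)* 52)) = -63.20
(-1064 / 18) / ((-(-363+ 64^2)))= 532/33597 = 0.02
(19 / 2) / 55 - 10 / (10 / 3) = -2.83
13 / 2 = 6.50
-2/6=-1/3 = -0.33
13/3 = 4.33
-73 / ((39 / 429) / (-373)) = 299519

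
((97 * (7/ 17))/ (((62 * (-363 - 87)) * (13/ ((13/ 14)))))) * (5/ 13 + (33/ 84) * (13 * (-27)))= 4855141/345290400 = 0.01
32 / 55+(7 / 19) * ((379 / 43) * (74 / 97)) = 3.06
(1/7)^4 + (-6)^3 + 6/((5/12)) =-2420203/12005 = -201.60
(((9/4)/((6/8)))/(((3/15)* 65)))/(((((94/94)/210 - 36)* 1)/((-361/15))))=15162/98267 = 0.15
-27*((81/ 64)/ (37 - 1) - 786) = 5432589/256 = 21221.05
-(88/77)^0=-1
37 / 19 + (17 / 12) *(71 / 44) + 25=293269/10032 = 29.23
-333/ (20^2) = -333/400 = -0.83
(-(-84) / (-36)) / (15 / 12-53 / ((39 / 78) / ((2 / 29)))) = 0.39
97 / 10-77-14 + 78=-33/10 = -3.30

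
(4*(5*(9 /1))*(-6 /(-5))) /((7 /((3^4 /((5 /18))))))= 314928/35 = 8997.94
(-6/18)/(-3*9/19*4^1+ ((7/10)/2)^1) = 380/6081 = 0.06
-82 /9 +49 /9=-11/3 = -3.67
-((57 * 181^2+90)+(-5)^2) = -1867492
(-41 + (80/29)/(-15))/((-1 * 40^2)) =3583/139200 = 0.03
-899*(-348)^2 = -108872496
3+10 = 13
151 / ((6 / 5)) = 755/6 = 125.83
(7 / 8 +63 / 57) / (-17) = -301/2584 = -0.12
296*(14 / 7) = 592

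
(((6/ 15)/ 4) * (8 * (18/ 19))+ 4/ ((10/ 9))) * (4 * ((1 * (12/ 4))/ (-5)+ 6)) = 44712/475 = 94.13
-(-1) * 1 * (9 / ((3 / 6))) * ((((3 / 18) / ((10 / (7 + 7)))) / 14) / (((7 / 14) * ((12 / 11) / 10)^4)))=1830125/432 = 4236.40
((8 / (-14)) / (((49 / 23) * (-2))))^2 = 2116/117649 = 0.02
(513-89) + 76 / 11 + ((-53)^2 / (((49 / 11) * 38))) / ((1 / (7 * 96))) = 16945092/1463 = 11582.43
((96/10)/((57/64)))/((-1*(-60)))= 256/1425 = 0.18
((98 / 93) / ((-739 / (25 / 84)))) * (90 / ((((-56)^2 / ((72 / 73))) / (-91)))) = 14625/13378856 = 0.00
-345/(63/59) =-323.10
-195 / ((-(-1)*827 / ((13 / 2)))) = -2535/1654 = -1.53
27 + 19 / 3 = 100/3 = 33.33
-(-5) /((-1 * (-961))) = 5/961 = 0.01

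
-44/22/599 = -2/599 = 0.00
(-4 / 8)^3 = -1/8 = -0.12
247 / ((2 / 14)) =1729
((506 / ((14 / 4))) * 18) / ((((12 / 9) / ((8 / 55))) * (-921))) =-3312/10745 = -0.31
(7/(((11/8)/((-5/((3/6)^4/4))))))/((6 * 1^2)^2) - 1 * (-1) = -4381/99 = -44.25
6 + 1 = 7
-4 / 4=-1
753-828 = -75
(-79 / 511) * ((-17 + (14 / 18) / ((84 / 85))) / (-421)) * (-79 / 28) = 10927991/650556144 = 0.02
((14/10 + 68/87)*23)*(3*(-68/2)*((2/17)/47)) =-87308/6815 = -12.81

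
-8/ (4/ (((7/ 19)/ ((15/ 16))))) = -224/285 = -0.79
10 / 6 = 5/3 = 1.67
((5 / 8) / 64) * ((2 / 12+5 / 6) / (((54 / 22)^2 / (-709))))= -428945/373248 = -1.15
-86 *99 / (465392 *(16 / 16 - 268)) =1419/20709944 = 0.00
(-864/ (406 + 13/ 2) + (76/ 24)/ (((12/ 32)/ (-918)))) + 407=-2020451/275 = -7347.09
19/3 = 6.33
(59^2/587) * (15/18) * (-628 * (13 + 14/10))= -44689.64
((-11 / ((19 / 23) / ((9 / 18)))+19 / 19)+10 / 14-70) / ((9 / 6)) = -49.96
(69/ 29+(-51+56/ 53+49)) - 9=-11626/1537 = -7.56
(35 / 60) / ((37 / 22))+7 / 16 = 1393/1776 = 0.78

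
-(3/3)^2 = -1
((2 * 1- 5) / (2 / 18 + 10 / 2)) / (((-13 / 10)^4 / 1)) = -135000/656903 = -0.21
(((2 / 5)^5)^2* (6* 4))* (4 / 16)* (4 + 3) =43008/9765625 = 0.00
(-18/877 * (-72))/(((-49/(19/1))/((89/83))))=-2191536/3566759 = -0.61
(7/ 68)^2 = 49/4624 = 0.01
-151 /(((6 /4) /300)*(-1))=30200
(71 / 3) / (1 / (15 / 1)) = 355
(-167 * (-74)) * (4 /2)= 24716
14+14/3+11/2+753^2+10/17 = 57837443/102 = 567033.75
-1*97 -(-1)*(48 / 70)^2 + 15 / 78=-3068349/31850 = -96.34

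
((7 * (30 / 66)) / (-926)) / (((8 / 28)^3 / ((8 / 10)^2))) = -2401/25465 = -0.09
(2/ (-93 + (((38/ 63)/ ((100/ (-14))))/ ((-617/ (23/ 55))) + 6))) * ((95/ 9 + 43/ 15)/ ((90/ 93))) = -158849735/498207891 = -0.32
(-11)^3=-1331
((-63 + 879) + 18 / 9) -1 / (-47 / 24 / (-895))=16966/47 = 360.98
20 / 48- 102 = -1219/12 = -101.58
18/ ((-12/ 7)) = -21/2 = -10.50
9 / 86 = 0.10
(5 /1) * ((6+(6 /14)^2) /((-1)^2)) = 1515/49 = 30.92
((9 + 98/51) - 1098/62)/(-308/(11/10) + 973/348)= 0.02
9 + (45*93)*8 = 33489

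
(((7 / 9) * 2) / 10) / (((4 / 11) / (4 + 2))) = 77/30 = 2.57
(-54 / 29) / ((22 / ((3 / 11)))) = -81/3509 = -0.02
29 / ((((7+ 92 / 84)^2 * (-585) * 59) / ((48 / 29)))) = -588/27707875 = 0.00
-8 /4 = -2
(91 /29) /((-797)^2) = 91/18421061 = 0.00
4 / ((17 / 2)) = 8/17 = 0.47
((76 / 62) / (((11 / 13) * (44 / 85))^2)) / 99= 23199475/359465832 = 0.06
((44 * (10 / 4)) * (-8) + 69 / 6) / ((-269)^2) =-1737/144722 = -0.01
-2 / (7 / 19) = -38/7 = -5.43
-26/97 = -0.27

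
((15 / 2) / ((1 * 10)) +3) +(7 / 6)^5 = 45967/7776 = 5.91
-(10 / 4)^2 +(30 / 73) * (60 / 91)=-158875/26572 = -5.98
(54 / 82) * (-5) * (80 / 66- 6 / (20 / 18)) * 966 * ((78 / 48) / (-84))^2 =8057751/1616384 = 4.99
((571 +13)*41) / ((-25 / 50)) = -47888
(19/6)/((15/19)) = 361/90 = 4.01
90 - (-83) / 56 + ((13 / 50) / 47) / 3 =18058939/197400 = 91.48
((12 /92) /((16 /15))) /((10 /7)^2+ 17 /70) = 3675/68632 = 0.05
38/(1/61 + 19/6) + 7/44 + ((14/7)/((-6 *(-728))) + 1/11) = 31012327/2544360 = 12.19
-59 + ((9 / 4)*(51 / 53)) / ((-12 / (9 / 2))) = -101441/1696 = -59.81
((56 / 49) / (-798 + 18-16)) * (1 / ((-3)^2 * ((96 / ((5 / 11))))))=-5/6619536 = 0.00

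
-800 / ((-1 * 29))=800/29 = 27.59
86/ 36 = 43/18 = 2.39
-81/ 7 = -11.57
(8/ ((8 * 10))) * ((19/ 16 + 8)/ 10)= 147/1600 = 0.09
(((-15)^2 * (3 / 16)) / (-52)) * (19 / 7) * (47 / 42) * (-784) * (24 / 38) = 1220.19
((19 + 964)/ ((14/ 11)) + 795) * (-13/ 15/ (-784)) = 285259/164640 = 1.73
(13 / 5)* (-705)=-1833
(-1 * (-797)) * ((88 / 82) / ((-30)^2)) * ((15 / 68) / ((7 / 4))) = 8767/73185 = 0.12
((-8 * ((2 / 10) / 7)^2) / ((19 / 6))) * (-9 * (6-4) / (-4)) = -216/23275 = -0.01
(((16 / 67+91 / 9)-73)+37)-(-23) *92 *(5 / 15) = 409849/603 = 679.68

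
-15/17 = -0.88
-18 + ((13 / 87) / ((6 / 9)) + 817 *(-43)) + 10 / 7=-35147.35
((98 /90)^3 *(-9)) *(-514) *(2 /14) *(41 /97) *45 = 354190718/21825 = 16228.67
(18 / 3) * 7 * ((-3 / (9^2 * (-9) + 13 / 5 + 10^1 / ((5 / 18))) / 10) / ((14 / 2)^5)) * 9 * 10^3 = 20250/2072063 = 0.01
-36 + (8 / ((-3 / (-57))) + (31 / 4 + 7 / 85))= 42103/340 = 123.83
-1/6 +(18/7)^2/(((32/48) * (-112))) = -2101/8232 = -0.26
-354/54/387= -59/3483 = -0.02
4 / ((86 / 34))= 68/43 = 1.58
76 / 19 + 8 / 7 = 36/7 = 5.14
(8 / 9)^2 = 64/81 = 0.79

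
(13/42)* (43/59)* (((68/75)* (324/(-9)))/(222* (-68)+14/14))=76024/155855875 = 0.00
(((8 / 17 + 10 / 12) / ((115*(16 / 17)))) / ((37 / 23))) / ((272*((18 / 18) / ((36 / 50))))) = 399/20128000 = 0.00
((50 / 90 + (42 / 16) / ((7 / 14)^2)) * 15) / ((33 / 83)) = 82585/198 = 417.10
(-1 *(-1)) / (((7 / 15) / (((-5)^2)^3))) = 33482.14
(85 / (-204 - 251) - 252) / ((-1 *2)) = 126.09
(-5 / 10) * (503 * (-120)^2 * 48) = -173836800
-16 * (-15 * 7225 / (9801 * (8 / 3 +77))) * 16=9248000/260271 = 35.53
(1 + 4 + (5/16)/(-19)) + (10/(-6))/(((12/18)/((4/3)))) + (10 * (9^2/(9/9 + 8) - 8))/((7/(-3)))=-16825/6384 = -2.64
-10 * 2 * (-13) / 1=260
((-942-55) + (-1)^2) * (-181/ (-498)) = -362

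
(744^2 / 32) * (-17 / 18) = -16337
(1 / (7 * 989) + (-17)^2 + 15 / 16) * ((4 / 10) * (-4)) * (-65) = 417505569/13846 = 30153.52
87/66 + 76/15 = 6.38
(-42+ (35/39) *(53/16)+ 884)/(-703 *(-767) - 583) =527263/336097632 = 0.00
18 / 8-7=-19/4 = -4.75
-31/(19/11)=-341/19 = -17.95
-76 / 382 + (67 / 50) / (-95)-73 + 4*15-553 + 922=322787703/907250 = 355.79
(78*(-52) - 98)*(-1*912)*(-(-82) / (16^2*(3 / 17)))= 27505711/4 = 6876427.75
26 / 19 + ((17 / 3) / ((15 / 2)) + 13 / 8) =25643/6840 = 3.75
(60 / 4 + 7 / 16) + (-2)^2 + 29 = 775/16 = 48.44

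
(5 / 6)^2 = 25/36 = 0.69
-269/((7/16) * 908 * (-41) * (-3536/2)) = -269/28795858 = 0.00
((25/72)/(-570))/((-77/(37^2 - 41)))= 415/39501 = 0.01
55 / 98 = 0.56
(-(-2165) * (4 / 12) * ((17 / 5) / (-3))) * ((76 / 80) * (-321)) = 249415.22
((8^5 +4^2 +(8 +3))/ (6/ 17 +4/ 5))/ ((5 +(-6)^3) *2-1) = -398225/5922 = -67.25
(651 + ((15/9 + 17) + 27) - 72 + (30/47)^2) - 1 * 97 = 3499547/6627 = 528.07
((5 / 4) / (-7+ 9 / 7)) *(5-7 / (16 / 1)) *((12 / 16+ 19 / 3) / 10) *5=-3.53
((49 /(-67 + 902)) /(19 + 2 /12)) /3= 98/96025 = 0.00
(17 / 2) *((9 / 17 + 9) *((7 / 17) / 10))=567/170 = 3.34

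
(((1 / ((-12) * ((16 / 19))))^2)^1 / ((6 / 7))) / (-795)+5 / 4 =219799073/175841280 = 1.25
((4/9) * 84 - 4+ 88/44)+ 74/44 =2443/66 = 37.02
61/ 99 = 0.62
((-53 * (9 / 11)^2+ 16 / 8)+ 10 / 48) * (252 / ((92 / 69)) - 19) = -8212615/1452 = -5656.07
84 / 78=14/13 = 1.08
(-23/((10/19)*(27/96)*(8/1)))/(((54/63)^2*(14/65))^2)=-18093985/23328 = -775.63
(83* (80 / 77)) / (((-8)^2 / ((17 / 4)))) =5.73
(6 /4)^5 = 243/32 = 7.59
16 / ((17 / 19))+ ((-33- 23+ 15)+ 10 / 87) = -34021/1479 = -23.00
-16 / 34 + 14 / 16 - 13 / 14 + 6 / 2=2357/952 = 2.48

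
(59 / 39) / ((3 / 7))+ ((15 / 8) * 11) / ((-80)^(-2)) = 15444413/117 = 132003.53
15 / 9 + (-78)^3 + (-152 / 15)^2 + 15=-106747346/225 = -474432.65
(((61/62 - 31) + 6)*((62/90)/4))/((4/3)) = -1489/480 = -3.10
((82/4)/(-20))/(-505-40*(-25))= -41/19800 = 0.00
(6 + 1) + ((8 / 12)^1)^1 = 23/3 = 7.67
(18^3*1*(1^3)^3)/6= 972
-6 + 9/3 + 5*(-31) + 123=-35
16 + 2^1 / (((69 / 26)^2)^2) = 363587888/22667121 = 16.04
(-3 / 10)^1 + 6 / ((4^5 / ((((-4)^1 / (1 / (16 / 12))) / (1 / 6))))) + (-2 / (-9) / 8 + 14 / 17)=0.36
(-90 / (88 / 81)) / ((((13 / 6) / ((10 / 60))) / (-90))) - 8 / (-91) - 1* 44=1060263/2002 = 529.60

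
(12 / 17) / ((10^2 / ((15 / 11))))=9/935 = 0.01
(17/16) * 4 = 17/4 = 4.25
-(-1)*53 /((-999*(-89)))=53/88911 = 0.00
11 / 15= 0.73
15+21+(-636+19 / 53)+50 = -29131/53 = -549.64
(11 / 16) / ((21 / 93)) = 341/112 = 3.04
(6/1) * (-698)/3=-1396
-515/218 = -2.36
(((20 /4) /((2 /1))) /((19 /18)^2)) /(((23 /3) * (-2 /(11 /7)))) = -0.23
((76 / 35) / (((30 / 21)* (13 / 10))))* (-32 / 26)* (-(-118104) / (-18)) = 23935744/2535 = 9442.11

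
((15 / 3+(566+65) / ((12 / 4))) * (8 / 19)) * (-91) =-24752/3 = -8250.67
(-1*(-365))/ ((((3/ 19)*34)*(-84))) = -6935/8568 = -0.81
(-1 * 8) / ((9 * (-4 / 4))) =8/9 = 0.89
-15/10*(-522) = 783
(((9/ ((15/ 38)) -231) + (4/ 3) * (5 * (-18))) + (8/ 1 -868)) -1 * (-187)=-5006/5 = -1001.20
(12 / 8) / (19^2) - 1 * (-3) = 2169/722 = 3.00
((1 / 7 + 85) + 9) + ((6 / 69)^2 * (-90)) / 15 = 94.10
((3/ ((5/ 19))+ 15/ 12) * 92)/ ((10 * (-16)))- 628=-508219/800 = -635.27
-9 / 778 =-0.01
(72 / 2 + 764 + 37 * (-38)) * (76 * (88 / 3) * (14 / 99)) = -1719424/9 = -191047.11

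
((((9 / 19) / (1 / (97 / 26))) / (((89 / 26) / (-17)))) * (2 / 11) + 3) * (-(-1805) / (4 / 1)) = 2481495/3916 = 633.68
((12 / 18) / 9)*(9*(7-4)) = 2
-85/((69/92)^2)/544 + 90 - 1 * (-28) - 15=102.72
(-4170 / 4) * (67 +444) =-1065435/2 = -532717.50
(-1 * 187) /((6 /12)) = -374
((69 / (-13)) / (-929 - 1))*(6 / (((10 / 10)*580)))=69/1168700 = 0.00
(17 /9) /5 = 0.38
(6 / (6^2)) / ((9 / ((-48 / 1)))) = -8/9 = -0.89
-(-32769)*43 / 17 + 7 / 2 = 2818253/34 = 82889.79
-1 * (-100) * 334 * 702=23446800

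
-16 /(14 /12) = -96/7 = -13.71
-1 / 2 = -0.50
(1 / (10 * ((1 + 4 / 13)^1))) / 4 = 13/680 = 0.02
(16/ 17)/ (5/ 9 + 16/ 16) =72/119 = 0.61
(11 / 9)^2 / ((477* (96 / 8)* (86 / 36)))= 121/1107594 = 0.00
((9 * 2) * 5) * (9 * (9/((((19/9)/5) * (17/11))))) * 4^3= 230947200/323 = 715006.81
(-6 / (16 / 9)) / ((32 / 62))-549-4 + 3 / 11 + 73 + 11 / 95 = -65027497/133760 = -486.15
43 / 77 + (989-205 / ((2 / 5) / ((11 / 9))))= 363.17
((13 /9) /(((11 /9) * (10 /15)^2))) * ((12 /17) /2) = 351/374 = 0.94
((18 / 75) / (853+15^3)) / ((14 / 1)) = 3/739900 = 0.00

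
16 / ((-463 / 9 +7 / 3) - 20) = -72/311 = -0.23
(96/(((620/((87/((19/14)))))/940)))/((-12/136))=-62283648/589 = -105744.73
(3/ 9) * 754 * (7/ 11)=5278/33 = 159.94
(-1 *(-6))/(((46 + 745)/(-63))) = -54/113 = -0.48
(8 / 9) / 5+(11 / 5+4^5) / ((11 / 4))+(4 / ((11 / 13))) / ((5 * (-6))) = 184726/495 = 373.18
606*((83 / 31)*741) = 37270818/31 = 1202284.45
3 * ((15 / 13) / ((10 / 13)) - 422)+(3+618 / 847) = -2130663/1694 = -1257.77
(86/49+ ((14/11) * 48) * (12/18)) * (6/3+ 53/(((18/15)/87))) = 8002851/49 = 163323.49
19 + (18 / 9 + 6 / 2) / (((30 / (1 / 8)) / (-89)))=823/48 = 17.15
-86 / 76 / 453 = -43/17214 = 0.00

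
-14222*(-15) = 213330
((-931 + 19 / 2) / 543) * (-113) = 208259/1086 = 191.77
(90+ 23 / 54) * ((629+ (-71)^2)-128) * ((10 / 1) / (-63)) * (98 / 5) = -378862204/243 = -1559103.72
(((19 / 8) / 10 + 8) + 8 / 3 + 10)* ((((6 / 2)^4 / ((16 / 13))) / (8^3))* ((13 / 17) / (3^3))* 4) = 0.30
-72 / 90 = -4/5 = -0.80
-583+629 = 46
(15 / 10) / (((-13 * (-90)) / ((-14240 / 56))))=-89/273 = -0.33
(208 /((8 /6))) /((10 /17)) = 1326/5 = 265.20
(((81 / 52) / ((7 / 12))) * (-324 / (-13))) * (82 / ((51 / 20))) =43040160/20111 = 2140.13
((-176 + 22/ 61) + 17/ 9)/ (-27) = 95389/14823 = 6.44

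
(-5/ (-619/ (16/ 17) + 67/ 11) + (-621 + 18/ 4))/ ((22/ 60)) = -706999565/420497 = -1681.34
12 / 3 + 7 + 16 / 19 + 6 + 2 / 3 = 1055/57 = 18.51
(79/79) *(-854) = -854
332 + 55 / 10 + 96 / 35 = 23817/70 = 340.24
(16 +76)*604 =55568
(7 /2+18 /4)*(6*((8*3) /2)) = 576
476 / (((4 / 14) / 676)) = 1126216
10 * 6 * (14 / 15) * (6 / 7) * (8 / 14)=192/7 = 27.43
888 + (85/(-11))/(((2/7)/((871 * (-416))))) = 107804728/11 = 9800429.82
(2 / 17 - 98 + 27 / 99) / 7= -18253/1309 = -13.94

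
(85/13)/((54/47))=3995/702 = 5.69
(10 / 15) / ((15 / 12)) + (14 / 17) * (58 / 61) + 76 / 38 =51586/15555 = 3.32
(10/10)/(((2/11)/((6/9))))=11/3 = 3.67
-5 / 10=-1/2 = -0.50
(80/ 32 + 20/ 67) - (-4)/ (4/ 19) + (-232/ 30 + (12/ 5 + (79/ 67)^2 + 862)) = 23698027/26934 = 879.86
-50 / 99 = -0.51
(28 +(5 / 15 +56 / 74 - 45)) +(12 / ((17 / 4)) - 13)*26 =-529300/1887 = -280.50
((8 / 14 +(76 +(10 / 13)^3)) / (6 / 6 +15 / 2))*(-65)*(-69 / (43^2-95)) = 23.17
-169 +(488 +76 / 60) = 4804/15 = 320.27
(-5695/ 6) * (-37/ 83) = 210715/498 = 423.12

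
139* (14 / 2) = 973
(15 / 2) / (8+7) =1/2 = 0.50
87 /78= 1.12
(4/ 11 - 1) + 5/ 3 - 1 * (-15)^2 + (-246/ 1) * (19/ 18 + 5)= -18850/11 = -1713.64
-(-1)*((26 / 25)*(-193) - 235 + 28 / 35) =-10873/25 = -434.92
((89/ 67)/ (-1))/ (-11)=89/737 = 0.12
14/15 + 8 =134/15 = 8.93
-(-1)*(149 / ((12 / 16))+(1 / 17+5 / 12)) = 40625/204 = 199.14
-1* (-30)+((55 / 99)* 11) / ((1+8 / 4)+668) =16475/549 = 30.01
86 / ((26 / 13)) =43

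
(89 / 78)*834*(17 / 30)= 210307/390 = 539.25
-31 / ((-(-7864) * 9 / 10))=-155/35388 = 0.00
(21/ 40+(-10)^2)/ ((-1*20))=-4021/800 = -5.03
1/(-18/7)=-7/18 = -0.39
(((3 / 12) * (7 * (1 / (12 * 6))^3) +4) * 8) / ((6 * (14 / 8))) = 5971975/1959552 = 3.05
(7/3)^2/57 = 49/513 = 0.10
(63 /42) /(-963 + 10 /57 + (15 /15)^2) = -171/109648 = 0.00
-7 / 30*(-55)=77/6 = 12.83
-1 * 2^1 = -2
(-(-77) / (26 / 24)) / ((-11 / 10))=-64.62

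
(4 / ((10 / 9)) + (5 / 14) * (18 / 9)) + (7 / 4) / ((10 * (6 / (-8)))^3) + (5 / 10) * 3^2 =416279/47250 = 8.81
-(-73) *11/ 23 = 803/23 = 34.91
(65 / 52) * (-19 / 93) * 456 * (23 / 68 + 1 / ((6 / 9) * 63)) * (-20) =9331850/11067 = 843.21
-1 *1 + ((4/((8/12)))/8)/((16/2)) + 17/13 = 0.40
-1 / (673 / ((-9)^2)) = -81/673 = -0.12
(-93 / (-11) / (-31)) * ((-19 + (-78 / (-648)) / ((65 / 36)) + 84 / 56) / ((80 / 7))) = 3661/8800 = 0.42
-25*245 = -6125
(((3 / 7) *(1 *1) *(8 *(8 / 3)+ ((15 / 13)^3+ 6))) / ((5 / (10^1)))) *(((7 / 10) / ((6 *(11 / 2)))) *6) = 3.15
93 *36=3348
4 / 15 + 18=274/15 = 18.27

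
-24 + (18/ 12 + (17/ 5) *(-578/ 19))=-23927/190 = -125.93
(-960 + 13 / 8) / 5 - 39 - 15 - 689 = -37387/40 = -934.68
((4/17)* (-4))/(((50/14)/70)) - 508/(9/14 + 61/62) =-9923564/30005 = -330.73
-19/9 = -2.11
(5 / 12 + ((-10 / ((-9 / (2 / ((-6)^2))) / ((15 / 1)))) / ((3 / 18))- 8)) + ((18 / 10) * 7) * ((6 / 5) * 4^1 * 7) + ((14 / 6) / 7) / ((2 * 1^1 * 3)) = 379249/900 = 421.39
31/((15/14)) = 434/15 = 28.93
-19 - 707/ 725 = -14482/725 = -19.98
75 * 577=43275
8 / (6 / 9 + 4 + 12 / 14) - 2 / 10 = 181/145 = 1.25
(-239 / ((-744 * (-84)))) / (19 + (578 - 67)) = -239/33122880 = 0.00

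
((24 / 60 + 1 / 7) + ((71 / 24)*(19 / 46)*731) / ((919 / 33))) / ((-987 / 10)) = -128693821/389428088 = -0.33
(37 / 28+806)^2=651767.89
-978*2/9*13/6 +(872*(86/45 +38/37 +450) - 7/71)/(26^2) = 5956689/52540 = 113.37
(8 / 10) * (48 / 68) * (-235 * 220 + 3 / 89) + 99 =-220113321/7565 = -29096.28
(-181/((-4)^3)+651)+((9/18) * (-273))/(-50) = 1050493/1600 = 656.56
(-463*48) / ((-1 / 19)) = 422256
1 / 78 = 0.01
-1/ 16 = -0.06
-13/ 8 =-1.62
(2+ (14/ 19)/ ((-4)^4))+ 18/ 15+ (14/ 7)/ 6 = 129001/36480 = 3.54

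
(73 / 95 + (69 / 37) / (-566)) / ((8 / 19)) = 1522211/837680 = 1.82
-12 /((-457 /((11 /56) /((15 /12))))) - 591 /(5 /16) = -30249678/15995 = -1891.20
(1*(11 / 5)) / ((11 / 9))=9/5 = 1.80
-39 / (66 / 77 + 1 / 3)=-819/25 = -32.76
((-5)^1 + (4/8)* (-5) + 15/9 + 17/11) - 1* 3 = -7.29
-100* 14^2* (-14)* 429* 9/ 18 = 58858800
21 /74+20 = 1501/74 = 20.28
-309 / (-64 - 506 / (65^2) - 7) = 1305525/300481 = 4.34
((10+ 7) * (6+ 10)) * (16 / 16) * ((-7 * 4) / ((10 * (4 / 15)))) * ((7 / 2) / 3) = -3332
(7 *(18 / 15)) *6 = 50.40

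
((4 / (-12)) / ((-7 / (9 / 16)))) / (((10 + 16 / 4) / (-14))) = -0.03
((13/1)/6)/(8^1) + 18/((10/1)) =497/240 = 2.07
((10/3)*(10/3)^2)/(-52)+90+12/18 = 31574/351 = 89.95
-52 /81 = -0.64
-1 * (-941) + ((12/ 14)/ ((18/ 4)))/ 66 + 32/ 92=15004189/15939 = 941.35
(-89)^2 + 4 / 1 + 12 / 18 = 23777/3 = 7925.67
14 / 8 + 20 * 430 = 34407/4 = 8601.75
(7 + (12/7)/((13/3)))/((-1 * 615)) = -673/55965 = -0.01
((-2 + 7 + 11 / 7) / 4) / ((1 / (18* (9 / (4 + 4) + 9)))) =16767/56 = 299.41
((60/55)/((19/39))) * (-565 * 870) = -230045400/209 = -1100695.69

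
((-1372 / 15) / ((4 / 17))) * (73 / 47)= -425663/705 = -603.78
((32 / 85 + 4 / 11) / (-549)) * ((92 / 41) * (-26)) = 1655264/21045915 = 0.08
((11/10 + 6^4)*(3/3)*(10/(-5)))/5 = -12971/25 = -518.84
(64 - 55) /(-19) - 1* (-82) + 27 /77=119786/1463 = 81.88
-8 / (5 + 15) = -2/5 = -0.40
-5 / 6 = -0.83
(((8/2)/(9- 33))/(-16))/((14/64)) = 1/21 = 0.05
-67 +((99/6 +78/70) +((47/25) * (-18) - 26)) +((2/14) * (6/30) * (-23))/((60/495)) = -80253/700 = -114.65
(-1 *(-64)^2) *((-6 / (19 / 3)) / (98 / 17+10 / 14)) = 2924544/4883 = 598.92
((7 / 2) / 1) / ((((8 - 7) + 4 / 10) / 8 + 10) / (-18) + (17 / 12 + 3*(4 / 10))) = 360/211 = 1.71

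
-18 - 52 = -70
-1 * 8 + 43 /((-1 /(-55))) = 2357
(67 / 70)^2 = 4489/4900 = 0.92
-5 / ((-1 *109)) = 5/109 = 0.05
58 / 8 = 29/4 = 7.25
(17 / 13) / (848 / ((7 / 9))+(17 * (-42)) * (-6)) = 119/489060 = 0.00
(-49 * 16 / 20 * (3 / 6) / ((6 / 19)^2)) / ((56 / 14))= -17689/360 = -49.14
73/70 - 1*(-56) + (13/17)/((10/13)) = 34532/595 = 58.04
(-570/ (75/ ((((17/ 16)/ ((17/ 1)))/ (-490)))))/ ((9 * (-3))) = -19/529200 = 0.00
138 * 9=1242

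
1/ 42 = 0.02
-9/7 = -1.29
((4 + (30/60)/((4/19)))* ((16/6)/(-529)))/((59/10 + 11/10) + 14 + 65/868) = -14756/9676997 = 0.00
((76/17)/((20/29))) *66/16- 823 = -541457/680 = -796.26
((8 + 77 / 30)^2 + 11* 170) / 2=1783489/1800 = 990.83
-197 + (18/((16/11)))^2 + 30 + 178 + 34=12681/64 = 198.14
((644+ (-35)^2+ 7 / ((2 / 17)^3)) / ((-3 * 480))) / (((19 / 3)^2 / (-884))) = 573937/6080 = 94.40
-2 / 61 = -0.03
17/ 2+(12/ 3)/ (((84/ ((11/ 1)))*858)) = 6962/819 = 8.50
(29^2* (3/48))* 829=697189/16 = 43574.31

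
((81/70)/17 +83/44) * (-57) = -111.40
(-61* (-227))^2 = 191739409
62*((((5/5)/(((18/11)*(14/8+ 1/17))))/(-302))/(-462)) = 527/3510297 = 0.00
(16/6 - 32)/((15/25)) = -440/9 = -48.89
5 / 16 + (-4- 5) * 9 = -1291/16 = -80.69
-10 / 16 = -5/8 = -0.62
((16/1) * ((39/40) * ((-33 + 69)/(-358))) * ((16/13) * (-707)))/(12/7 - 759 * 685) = -950208/361917415 = 0.00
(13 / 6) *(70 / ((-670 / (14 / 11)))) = -637/2211 = -0.29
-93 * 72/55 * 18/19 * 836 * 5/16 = -30132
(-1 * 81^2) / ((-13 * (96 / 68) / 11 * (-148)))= -408969/15392 = -26.57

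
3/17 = 0.18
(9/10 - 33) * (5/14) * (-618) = 99189/14 = 7084.93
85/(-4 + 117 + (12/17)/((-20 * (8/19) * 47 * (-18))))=16299600/21668899 = 0.75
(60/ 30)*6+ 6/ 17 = 210/17 = 12.35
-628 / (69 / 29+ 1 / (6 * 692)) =-75616224/286517 = -263.92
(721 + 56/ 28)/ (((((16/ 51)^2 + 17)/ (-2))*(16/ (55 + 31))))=-80862489/177892 = -454.56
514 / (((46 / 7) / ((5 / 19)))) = 8995/437 = 20.58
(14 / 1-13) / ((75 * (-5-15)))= -1/1500 = 0.00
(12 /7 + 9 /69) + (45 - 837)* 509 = -64903311/161 = -403126.16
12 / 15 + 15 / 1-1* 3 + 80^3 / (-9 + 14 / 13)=-33273408/515 = -64608.56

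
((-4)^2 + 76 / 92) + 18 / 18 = 410/23 = 17.83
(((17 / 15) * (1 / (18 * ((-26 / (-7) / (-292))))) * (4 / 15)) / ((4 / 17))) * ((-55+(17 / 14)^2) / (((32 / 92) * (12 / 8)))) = 130527139/226800 = 575.52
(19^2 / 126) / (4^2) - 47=-94391/2016 = -46.82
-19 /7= -2.71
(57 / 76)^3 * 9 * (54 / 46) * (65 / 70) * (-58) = -2473497/10304 = -240.05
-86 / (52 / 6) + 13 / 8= -8.30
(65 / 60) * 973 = 12649/12 = 1054.08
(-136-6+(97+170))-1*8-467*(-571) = 266774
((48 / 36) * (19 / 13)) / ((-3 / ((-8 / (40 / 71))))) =5396/585 = 9.22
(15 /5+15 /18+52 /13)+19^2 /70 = 1364/105 = 12.99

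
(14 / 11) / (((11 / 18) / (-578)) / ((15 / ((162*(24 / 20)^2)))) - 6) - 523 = -625442891/1195392 = -523.21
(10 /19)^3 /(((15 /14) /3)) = 2800/6859 = 0.41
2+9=11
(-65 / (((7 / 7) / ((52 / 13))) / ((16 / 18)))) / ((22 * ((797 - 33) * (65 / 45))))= -20/2101 = -0.01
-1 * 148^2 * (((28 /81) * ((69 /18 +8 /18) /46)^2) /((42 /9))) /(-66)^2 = -67081/20824614 = 0.00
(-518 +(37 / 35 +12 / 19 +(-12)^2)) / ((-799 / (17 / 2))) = 247587/62510 = 3.96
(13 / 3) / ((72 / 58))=377/108 = 3.49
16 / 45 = 0.36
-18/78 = -3/13 = -0.23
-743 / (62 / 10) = -3715/31 = -119.84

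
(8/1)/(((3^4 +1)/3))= 12/41 = 0.29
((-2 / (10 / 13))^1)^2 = 169/25 = 6.76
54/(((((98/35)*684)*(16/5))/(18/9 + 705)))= 7575/1216 = 6.23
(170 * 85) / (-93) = -14450/93 = -155.38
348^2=121104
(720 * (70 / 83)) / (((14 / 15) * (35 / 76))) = 1412.74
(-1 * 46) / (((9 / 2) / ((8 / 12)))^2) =-736/729 = -1.01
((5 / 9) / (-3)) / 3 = -5/81 = -0.06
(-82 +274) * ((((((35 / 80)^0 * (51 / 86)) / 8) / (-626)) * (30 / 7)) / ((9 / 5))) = -5100/94213 = -0.05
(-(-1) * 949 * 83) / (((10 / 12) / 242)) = 114369684/5 = 22873936.80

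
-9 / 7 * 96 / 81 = -32/21 = -1.52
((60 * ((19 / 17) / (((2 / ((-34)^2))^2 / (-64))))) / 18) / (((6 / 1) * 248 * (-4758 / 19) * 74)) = 70943720/24558417 = 2.89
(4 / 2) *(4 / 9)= 8/9 = 0.89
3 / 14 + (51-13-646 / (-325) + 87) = 578769/4550 = 127.20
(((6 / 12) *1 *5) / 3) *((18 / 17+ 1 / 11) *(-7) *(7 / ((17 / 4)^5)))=-26969600/796539777 = -0.03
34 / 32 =17/16 = 1.06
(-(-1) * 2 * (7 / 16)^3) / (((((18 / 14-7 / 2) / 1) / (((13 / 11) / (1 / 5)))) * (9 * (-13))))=12005/3142656 = 0.00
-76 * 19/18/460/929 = -361/1923030 = 0.00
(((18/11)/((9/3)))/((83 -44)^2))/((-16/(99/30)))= -1/13520 = 0.00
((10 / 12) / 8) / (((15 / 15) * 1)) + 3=149/48 = 3.10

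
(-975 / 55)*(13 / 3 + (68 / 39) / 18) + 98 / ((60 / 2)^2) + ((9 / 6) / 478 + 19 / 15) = -182560373/2366100 = -77.16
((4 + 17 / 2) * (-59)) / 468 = -1475/936 = -1.58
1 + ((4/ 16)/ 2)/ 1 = 9/8 = 1.12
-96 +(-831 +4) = -923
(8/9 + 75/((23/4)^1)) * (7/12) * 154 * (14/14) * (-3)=-777238/207 = -3754.77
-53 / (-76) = 53/76 = 0.70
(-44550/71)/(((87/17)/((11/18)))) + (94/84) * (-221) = -27866383/86478 = -322.24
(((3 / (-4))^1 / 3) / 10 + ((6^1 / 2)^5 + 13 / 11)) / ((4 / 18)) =966861/880 = 1098.71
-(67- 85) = 18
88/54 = 44/27 = 1.63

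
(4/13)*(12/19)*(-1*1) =-48/247 = -0.19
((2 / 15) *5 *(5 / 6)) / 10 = 1/18 = 0.06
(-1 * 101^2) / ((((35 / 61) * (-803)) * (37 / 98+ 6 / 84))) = 4355827/88330 = 49.31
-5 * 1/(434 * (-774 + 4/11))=11/738668 = 0.00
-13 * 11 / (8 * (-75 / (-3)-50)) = 143/200 = 0.72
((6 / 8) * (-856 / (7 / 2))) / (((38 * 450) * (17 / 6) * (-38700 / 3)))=107/364586250 = 0.00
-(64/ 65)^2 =-4096/4225 = -0.97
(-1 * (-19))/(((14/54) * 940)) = 513/6580 = 0.08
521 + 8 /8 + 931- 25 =1428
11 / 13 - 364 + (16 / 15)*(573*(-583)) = -23185029/65 = -356692.75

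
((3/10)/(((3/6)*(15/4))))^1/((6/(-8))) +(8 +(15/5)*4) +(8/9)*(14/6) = 14756/675 = 21.86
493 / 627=0.79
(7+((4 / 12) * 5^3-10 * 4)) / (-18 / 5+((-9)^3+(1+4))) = -65/5457 = -0.01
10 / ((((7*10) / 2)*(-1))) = -2/7 = -0.29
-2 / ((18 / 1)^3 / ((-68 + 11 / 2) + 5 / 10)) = 31/1458 = 0.02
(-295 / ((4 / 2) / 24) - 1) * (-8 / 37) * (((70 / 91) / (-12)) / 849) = -70820/1225107 = -0.06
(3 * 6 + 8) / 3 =8.67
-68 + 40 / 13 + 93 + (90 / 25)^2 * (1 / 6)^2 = 9242/325 = 28.44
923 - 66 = 857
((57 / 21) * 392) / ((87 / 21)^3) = 364952/24389 = 14.96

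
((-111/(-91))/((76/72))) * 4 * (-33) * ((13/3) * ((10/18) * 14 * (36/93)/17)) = -1172160/10013 = -117.06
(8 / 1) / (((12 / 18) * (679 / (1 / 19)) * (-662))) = -6/4270231 = 0.00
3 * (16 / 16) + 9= 12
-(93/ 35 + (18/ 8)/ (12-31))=-6753/2660 = -2.54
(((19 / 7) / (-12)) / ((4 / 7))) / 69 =-19/3312 = -0.01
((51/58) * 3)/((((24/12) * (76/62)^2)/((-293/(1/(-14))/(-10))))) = -301564683/837520 = -360.07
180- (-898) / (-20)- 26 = 1091/10 = 109.10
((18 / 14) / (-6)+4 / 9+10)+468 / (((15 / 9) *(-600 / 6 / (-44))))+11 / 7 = 2131819/15750 = 135.35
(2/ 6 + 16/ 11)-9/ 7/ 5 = 1768/1155 = 1.53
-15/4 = -3.75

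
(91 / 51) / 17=0.10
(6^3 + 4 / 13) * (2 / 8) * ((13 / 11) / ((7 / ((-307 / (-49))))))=215821/3773 = 57.20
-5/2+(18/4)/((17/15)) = 25/17 = 1.47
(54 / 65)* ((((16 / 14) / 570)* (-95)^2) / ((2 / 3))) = 2052/91 = 22.55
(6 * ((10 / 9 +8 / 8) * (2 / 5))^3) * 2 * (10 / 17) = 438976/103275 = 4.25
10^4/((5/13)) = 26000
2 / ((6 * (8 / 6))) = 1/4 = 0.25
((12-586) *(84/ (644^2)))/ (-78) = 41/27508 = 0.00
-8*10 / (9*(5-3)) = -40/9 = -4.44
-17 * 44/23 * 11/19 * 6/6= -8228/437 = -18.83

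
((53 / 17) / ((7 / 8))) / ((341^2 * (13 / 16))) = 6784/179886707 = 0.00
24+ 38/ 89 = 2174/89 = 24.43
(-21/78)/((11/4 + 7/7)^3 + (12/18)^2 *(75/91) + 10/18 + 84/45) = -70560/14551441 = 0.00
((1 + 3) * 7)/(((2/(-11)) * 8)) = -77/4 = -19.25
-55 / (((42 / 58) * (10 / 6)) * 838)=-319/5866 = -0.05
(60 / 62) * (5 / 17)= 0.28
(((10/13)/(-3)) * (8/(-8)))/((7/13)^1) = 10/21 = 0.48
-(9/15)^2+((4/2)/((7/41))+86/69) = 152153/12075 = 12.60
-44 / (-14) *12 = 264/7 = 37.71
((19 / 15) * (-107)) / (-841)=2033/12615 = 0.16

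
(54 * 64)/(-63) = -384/7 = -54.86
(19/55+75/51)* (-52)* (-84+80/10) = 6710496/935 = 7177.00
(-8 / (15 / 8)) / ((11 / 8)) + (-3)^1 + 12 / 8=-1519/330 = -4.60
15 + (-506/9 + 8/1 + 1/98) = -29293/882 = -33.21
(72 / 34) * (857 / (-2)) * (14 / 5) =-215964/85 = -2540.75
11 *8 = 88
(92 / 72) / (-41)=-23/738 = -0.03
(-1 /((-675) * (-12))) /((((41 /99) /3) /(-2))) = 11/6150 = 0.00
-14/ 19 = -0.74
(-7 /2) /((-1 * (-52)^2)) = 7/5408 = 0.00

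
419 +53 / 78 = 32735/78 = 419.68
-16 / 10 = -8/5 = -1.60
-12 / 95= -0.13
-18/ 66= -3/11 = -0.27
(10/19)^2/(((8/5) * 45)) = 25/6498 = 0.00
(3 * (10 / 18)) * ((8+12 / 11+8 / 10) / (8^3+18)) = 272/8745 = 0.03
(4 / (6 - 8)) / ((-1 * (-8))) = -1/4 = -0.25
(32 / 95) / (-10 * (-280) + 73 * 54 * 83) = 16/15674335 = 0.00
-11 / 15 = -0.73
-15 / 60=-0.25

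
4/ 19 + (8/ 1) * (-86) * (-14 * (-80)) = -14640636/19 = -770559.79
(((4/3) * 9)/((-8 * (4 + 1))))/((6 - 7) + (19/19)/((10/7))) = 1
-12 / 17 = -0.71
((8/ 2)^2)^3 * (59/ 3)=241664/3 = 80554.67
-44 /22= -2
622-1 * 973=-351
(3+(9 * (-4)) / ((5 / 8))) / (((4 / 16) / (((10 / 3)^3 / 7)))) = -10400/9 = -1155.56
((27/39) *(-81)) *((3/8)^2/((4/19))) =-124659/3328 = -37.46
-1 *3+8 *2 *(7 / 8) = 11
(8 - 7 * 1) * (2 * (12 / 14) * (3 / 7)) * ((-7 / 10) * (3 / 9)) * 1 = -6/35 = -0.17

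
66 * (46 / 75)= 1012/25 = 40.48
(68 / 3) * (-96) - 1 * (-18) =-2158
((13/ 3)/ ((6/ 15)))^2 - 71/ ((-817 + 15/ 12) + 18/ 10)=68829895/586044 = 117.45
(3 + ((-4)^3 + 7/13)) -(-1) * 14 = -46.46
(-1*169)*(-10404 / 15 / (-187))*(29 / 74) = -499902/2035 = -245.65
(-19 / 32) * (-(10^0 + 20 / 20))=19/16 = 1.19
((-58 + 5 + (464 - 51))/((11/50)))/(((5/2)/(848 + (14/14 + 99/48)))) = 6127650/11 = 557059.09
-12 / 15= -4/5 = -0.80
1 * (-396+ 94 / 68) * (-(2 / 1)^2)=26834/17 = 1578.47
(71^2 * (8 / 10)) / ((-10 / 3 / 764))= -23107944/25 = -924317.76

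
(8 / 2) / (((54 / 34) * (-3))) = -68/81 = -0.84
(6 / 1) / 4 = 3/2 = 1.50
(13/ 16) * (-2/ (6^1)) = -13/48 = -0.27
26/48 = 13/24 = 0.54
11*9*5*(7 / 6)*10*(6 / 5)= 6930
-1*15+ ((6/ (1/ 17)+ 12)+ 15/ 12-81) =77/4 = 19.25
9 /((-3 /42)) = -126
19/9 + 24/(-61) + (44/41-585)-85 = -15018211/22509 = -667.21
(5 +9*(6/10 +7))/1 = 367/5 = 73.40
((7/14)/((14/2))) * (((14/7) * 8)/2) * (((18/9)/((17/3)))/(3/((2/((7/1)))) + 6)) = 16/1309 = 0.01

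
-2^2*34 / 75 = -136/75 = -1.81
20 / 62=10/31 = 0.32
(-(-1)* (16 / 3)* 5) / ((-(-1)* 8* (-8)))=-5/12 = -0.42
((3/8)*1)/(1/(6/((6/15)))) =45/8 = 5.62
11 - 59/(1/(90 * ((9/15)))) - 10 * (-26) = -2915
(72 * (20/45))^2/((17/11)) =662.59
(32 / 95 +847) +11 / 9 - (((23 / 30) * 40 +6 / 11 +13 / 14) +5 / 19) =107463157/131670 = 816.16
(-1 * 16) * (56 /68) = -224/17 = -13.18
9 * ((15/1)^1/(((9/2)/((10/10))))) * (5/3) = 50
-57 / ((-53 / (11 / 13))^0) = -57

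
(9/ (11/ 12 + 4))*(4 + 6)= 1080/59 = 18.31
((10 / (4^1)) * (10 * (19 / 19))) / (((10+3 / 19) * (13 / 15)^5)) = 360703125/71659549 = 5.03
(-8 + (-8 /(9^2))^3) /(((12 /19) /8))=-161577520/1594323 = -101.35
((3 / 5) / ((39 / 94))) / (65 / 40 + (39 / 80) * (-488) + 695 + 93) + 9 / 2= 2583577/573794 = 4.50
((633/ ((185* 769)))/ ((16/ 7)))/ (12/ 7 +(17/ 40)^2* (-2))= 310170/215588381 = 0.00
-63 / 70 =-9/10 = -0.90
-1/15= -0.07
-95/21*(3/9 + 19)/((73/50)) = -275500/4599 = -59.90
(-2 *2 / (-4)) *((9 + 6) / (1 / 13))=195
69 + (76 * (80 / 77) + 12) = 12317/77 = 159.96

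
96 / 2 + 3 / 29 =1395/29 = 48.10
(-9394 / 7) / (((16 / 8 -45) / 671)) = 900482/43 = 20941.44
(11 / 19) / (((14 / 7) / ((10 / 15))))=11/57 = 0.19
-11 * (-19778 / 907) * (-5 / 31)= -35090/907 = -38.69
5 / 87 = 0.06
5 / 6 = 0.83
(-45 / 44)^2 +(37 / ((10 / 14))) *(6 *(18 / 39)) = 144.49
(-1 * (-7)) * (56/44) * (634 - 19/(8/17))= 232701/44 = 5288.66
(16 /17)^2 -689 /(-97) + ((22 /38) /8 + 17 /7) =312881805/29827112 = 10.49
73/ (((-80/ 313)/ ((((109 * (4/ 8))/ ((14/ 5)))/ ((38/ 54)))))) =-67244607/8512 = -7899.98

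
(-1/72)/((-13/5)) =5/936 = 0.01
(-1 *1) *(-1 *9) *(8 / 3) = 24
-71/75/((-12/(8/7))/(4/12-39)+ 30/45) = -1.01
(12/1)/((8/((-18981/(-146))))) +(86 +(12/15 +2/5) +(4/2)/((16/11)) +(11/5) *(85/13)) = 11310937/37960 = 297.97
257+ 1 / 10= 2571/10 = 257.10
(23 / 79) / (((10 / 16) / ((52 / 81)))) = 9568/31995 = 0.30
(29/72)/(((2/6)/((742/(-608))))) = -10759/7296 = -1.47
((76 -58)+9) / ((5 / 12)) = 64.80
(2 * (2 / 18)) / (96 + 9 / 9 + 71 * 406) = 2/260307 = 0.00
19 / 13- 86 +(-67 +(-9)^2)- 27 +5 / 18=-97.26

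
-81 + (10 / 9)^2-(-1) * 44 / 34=-108055/1377 = -78.47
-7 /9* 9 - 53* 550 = -29157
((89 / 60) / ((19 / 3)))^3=704969/54872000 = 0.01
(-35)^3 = -42875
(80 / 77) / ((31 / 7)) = 80/341 = 0.23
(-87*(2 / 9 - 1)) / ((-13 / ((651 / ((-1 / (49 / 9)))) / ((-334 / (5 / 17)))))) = -10792495/664326 = -16.25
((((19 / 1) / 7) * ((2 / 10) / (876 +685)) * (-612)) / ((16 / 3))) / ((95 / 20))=-459/54635 = -0.01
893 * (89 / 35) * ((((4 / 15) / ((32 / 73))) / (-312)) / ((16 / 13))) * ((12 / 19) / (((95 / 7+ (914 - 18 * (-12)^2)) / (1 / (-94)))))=-6497/447398400 = 0.00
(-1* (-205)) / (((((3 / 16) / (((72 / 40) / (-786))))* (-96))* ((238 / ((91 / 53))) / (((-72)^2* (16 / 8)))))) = 230256/118031 = 1.95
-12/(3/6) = -24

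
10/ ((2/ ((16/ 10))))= 8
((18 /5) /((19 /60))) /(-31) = -216/589 = -0.37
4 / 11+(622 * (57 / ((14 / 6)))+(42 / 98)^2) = 8190169/539 = 15195.12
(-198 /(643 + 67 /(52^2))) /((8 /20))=-1338480/1738739 = -0.77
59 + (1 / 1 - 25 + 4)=39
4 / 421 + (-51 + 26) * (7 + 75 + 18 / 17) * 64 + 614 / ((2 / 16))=-915967948/7157 = -127982.11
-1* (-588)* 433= 254604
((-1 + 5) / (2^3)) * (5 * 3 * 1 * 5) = 75/2 = 37.50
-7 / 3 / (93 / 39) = -91/93 = -0.98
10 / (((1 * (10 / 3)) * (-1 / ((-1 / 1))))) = 3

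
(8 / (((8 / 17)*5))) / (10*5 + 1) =1/15 = 0.07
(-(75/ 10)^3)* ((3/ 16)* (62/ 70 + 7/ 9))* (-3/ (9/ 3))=29475/224 = 131.58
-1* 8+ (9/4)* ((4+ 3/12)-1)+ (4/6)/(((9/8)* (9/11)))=143/3888 = 0.04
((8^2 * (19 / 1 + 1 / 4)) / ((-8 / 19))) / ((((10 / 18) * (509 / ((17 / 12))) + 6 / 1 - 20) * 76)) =-3927/18932 = -0.21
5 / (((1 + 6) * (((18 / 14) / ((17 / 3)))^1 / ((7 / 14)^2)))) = 85/108 = 0.79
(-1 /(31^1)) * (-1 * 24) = 24/31 = 0.77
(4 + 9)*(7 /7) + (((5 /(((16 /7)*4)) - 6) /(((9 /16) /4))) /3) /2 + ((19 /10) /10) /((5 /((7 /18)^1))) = 176899/27000 = 6.55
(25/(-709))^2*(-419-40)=-286875/502681 = -0.57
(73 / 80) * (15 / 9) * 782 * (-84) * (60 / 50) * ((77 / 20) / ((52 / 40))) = -46154031/130 = -355031.01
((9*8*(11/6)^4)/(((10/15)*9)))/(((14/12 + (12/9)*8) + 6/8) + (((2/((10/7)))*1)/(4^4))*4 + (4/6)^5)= 10541520/990421 = 10.64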